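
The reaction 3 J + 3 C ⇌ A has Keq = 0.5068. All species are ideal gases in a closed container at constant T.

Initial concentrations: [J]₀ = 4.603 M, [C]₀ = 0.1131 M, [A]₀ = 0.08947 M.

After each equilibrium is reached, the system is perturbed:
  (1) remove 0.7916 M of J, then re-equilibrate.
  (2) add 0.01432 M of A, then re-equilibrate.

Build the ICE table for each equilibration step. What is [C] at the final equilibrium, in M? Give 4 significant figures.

Q₀ = 0.6341 vs Keq = 0.5068 ⇒ Q>K, reverse
Step 1:
                  J         C         A
  init        4.603    0.1131   0.08947
  Δ        0.007441  0.007441  -0.00248
  eq           4.61    0.1205   0.08699
  solve Keq expr → x = -0.00248; check Q = 0.5068
Then remove 0.7916 M of J.
Step 2:
                  J         C         A
  init        3.819    0.1205   0.08699
  Δ         0.02035   0.02035 -0.006783
  eq          3.839    0.1409   0.08021
  solve Keq expr → x = -0.006783; check Q = 0.5068
Then add 0.01432 M of A.
Step 3:
                  J         C         A
  init        3.839    0.1409   0.09453
  Δ        0.006529  0.006529 -0.002176
  eq          3.846    0.1474   0.09235
  solve Keq expr → x = -0.002176; check Q = 0.5068

[C]_eq = 0.1474 M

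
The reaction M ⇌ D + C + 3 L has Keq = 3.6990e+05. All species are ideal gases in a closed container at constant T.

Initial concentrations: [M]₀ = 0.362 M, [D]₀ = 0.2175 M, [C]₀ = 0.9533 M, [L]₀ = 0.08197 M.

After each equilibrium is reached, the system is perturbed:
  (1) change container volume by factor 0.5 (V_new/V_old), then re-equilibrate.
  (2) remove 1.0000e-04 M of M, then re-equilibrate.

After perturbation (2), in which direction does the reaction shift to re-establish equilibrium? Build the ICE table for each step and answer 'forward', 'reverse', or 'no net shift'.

Q₀ = 3.1546e-04 vs Keq = 3.6990e+05 ⇒ Q<K, forward
Step 1:
                   M          D          C          L
  Initial      0.362     0.2175     0.9533    0.08197
  Change      -0.362      0.362      0.362      1.086
  Equil   3.2830e-06     0.5795      1.315      1.168
  solve Keq expr → x = 0.362; check Q = 3.6990e+05
Then change container volume by factor 0.5 (V_new/V_old).
Step 2:
                   M          D          C          L
  Initial 6.5661e-06      1.159      2.631      2.336
  Change  9.8438e-05 -9.8438e-05 -9.8438e-05 -2.9531e-04
  Equil   1.0500e-04      1.159       2.63      2.336
  solve Keq expr → x = -9.8438e-05; check Q = 3.6990e+05
Then remove 1.0000e-04 M of M.
Step 3:
                   M          D          C          L
  Initial 5.0042e-06      1.159       2.63      2.336
  Change  9.9947e-05 -9.9947e-05 -9.9947e-05 -2.9984e-04
  Equil   1.0495e-04      1.159       2.63      2.335
  solve Keq expr → x = -9.9947e-05; check Q = 3.6990e+05

Direction: reverse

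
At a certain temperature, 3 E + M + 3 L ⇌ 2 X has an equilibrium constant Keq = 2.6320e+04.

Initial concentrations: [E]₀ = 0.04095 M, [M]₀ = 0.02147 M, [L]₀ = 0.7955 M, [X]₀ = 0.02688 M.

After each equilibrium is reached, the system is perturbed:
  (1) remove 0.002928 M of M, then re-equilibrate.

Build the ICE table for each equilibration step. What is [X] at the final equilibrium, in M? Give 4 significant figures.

[X]_eq = 0.0396 M

Q₀ = 973.5 vs Keq = 2.6320e+04 ⇒ Q<K, forward
Step 1:
                  E         M         L         X
  Initial   0.04095   0.02147    0.7955   0.02688
  Change   -0.02016  -0.00672  -0.02016   0.01344
  Equil     0.02079   0.01475    0.7753   0.04032
  solve Keq expr → x = 0.00672; check Q = 2.6320e+04
Then remove 0.002928 M of M.
Step 2:
                  E         M         L         X
  Initial   0.02079   0.01182    0.7753   0.04032
  Change   0.001076 3.5858e-04  0.001076 -7.1716e-04
  Equil     0.02186   0.01218    0.7764    0.0396
  solve Keq expr → x = -3.5858e-04; check Q = 2.6320e+04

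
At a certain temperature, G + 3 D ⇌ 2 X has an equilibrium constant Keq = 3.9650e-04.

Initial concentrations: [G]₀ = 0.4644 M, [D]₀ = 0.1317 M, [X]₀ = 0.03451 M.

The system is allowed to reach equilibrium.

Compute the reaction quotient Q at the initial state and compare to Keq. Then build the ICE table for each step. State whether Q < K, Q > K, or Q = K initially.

Q₀ = 1.123; Q > K (proceeds reverse)

Q₀ = 1.123 vs Keq = 3.9650e-04 ⇒ Q>K, reverse
Step 1:
                    G           D           X
  I            0.4644      0.1317     0.03451
  C           0.01672     0.05016    -0.03344
  E            0.4811      0.1819    0.001071
  solve Keq expr → x = -0.01672; check Q = 3.9650e-04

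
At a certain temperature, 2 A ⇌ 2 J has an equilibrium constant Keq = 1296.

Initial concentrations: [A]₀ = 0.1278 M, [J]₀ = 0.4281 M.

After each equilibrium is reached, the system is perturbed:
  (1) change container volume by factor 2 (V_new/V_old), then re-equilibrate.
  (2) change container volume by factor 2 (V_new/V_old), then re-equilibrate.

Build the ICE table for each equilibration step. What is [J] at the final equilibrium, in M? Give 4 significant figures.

Q₀ = 11.22 vs Keq = 1296 ⇒ Q<K, forward
Step 1:
                    A           J
  I            0.1278      0.4281
  C           -0.1128      0.1128
  E           0.01502      0.5409
  solve Keq expr → x = 0.05639; check Q = 1296
Then change container volume by factor 2 (V_new/V_old).
Step 2:
                    A           J
  I          0.007512      0.2704
  C                 0           0
  E          0.007512      0.2704
  solve Keq expr → x = 0; check Q = 1296
Then change container volume by factor 2 (V_new/V_old).
Step 3:
                    A           J
  I          0.003756      0.1352
  C                 0           0
  E          0.003756      0.1352
  solve Keq expr → x = 0; check Q = 1296

[J]_eq = 0.1352 M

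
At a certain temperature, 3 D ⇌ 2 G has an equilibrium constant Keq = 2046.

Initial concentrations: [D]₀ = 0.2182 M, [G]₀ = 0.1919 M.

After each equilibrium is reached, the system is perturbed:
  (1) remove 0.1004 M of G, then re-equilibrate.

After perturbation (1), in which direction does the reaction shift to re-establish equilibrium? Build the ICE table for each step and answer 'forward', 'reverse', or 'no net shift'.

Direction: forward

Q₀ = 3.545 vs Keq = 2046 ⇒ Q<K, forward
Step 1:
                   D          G
  I           0.2182     0.1919
  C          -0.1819     0.1213
  E          0.03632     0.3132
  solve Keq expr → x = 0.06063; check Q = 2046
Then remove 0.1004 M of G.
Step 2:
                   D          G
  I          0.03632     0.2128
  C        -0.007797   0.005198
  E          0.02853     0.2179
  solve Keq expr → x = 0.002599; check Q = 2046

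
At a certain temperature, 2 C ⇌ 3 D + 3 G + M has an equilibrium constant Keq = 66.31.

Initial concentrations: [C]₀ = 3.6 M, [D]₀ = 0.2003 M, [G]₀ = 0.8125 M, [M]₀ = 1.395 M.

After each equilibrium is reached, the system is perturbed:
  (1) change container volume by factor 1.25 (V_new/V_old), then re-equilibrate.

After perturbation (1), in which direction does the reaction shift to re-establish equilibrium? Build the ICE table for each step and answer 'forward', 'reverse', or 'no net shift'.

Direction: forward

Q₀ = 4.6396e-04 vs Keq = 66.31 ⇒ Q<K, forward
Step 1:
                   C          D          G          M
  Initial        3.6     0.2003     0.8125      1.395
  Change      -1.259      1.888      1.888     0.6295
  Equil        2.341      2.089      2.701      2.024
  solve Keq expr → x = 0.6295; check Q = 66.31
Then change container volume by factor 1.25 (V_new/V_old).
Step 2:
                   C          D          G          M
  Initial      1.873      1.671      2.161       1.62
  Change     -0.1901     0.2852     0.2852    0.09505
  Equil        1.683      1.956      2.446      1.715
  solve Keq expr → x = 0.09505; check Q = 66.31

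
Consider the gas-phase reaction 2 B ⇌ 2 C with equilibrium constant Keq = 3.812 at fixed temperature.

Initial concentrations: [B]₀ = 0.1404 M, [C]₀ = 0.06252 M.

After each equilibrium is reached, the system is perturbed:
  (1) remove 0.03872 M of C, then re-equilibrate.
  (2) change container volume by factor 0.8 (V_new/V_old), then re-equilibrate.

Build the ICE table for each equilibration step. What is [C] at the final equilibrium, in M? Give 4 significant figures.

[C]_eq = 0.1357 M

Q₀ = 0.1983 vs Keq = 3.812 ⇒ Q<K, forward
Step 1:
                   B          C
  init        0.1404    0.06252
  Δ         -0.07167    0.07167
  eq         0.06873     0.1342
  solve Keq expr → x = 0.03584; check Q = 3.812
Then remove 0.03872 M of C.
Step 2:
                   B          C
  init       0.06873    0.09547
  Δ         -0.01311    0.01311
  eq         0.05562     0.1086
  solve Keq expr → x = 0.006557; check Q = 3.812
Then change container volume by factor 0.8 (V_new/V_old).
Step 3:
                   B          C
  init       0.06952     0.1357
  Δ                0          0
  eq         0.06952     0.1357
  solve Keq expr → x = 0; check Q = 3.812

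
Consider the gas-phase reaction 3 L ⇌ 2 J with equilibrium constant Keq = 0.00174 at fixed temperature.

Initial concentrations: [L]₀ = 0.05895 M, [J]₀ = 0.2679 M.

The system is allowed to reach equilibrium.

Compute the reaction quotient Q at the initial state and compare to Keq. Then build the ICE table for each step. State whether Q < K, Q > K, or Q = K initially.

Q₀ = 350.3 vs Keq = 0.00174 ⇒ Q>K, reverse
Step 1:
                  L         J
  I         0.05895    0.2679
  C          0.3834   -0.2556
  E          0.4424   0.01227
  solve Keq expr → x = -0.1278; check Q = 0.00174

Q₀ = 350.3; Q > K (proceeds reverse)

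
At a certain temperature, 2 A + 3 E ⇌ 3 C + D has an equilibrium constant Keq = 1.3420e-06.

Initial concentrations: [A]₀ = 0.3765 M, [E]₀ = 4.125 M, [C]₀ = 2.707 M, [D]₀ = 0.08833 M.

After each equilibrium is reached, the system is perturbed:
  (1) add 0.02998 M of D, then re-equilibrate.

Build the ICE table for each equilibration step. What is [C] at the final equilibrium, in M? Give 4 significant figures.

[C]_eq = 2.352 M

Q₀ = 0.1761 vs Keq = 1.3420e-06 ⇒ Q>K, reverse
Step 1:
                   A          E          C          D
  Initial     0.3765      4.125      2.707    0.08833
  Change      0.1767      0.265     -0.265   -0.08833
  Equil       0.5532       4.39      2.442 2.3856e-06
  solve Keq expr → x = -0.08833; check Q = 1.3420e-06
Then add 0.02998 M of D.
Step 2:
                   A          E          C          D
  Initial     0.5532       4.39      2.442    0.02998
  Change     0.05996    0.08994   -0.08994   -0.02998
  Equil       0.6131       4.48      2.352 3.4857e-06
  solve Keq expr → x = -0.02998; check Q = 1.3420e-06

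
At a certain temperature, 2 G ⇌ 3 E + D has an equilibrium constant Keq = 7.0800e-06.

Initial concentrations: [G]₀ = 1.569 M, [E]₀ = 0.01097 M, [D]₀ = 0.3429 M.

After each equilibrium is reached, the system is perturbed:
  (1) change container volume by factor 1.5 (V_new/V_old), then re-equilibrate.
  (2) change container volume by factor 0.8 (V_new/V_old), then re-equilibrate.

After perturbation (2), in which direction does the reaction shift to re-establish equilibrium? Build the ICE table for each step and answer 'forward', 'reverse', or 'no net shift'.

Direction: reverse

Q₀ = 1.8388e-07 vs Keq = 7.0800e-06 ⇒ Q<K, forward
Step 1:
                    G           E           D
  Initial       1.569     0.01097      0.3429
  Change       -0.017     0.02551    0.008502
  Equil         1.552     0.03648      0.3514
  solve Keq expr → x = 0.008502; check Q = 7.0800e-06
Then change container volume by factor 1.5 (V_new/V_old).
Step 2:
                    G           E           D
  Initial       1.035     0.02432      0.2343
  Change    -0.004891    0.007337    0.002446
  Equil          1.03     0.03165      0.2367
  solve Keq expr → x = 0.002446; check Q = 7.0800e-06
Then change container volume by factor 0.8 (V_new/V_old).
Step 3:
                    G           E           D
  Initial       1.287     0.03957      0.2959
  Change     0.003558   -0.005338   -0.001779
  Equil         1.291     0.03423      0.2941
  solve Keq expr → x = -0.001779; check Q = 7.0800e-06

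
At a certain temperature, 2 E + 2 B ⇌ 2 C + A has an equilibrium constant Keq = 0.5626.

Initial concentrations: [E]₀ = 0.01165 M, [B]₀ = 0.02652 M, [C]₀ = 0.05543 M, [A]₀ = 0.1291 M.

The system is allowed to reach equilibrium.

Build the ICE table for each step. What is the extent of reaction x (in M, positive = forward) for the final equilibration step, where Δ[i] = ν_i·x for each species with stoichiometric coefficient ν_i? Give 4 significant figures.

Q₀ = 4155 vs Keq = 0.5626 ⇒ Q>K, reverse
Step 1:
                  E         B         C         A
  Initial   0.01165   0.02652   0.05543    0.1291
  Change    0.04585   0.04585  -0.04585  -0.02293
  Equil      0.0575   0.07237  0.009579    0.1062
  solve Keq expr → x = -0.02293; check Q = 0.5626

x = -0.02293 M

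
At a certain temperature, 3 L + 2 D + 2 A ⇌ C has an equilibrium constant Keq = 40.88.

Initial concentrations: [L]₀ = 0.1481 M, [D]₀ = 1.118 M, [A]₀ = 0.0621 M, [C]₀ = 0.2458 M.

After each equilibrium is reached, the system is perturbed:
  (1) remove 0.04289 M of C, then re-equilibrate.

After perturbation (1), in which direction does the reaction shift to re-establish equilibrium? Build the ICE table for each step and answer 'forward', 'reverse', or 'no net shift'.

Q₀ = 1.5698e+04 vs Keq = 40.88 ⇒ Q>K, reverse
Step 1:
                  L         D         A         C
  I          0.1481     1.118    0.0621    0.2458
  C          0.2312    0.1541    0.1541  -0.07706
  E          0.3793     1.272    0.2162    0.1687
  solve Keq expr → x = -0.07706; check Q = 40.88
Then remove 0.04289 M of C.
Step 2:
                  L         D         A         C
  I          0.3793     1.272    0.2162    0.1259
  C        -0.01624  -0.01083  -0.01083  0.005414
  E           0.363     1.261    0.2054    0.1313
  solve Keq expr → x = 0.005414; check Q = 40.88

Direction: forward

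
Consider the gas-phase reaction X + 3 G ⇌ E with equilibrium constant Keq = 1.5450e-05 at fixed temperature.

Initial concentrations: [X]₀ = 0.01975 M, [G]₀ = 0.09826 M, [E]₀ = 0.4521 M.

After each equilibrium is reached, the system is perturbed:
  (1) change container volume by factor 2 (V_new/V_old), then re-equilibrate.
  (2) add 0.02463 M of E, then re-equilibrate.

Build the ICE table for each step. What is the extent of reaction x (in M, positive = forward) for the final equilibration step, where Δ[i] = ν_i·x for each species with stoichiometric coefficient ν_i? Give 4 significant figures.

Q₀ = 2.4129e+04 vs Keq = 1.5450e-05 ⇒ Q>K, reverse
Step 1:
                   X          G          E
  I          0.01975    0.09826     0.4521
  C           0.4521      1.356    -0.4521
  E           0.4718      1.454 2.2431e-05
  solve Keq expr → x = -0.4521; check Q = 1.5450e-05
Then change container volume by factor 2 (V_new/V_old).
Step 2:
                   X          G          E
  I           0.2359     0.7272 1.1215e-05
  C       9.8133e-06 2.9440e-05 -9.8133e-06
  E           0.2359     0.7273 1.4022e-06
  solve Keq expr → x = -9.8133e-06; check Q = 1.5450e-05
Then add 0.02463 M of E.
Step 3:
                   X          G          E
  I           0.2359     0.7273    0.02463
  C          0.02463    0.07389   -0.02463
  E           0.2606     0.8012 2.0701e-06
  solve Keq expr → x = -0.02463; check Q = 1.5450e-05

x = -0.02463 M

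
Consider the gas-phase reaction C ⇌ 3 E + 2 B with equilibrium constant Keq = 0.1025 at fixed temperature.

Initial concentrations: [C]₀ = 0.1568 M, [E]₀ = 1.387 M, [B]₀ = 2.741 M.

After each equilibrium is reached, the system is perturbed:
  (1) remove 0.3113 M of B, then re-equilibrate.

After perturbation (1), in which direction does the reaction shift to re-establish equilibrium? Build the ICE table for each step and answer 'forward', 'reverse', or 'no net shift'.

Q₀ = 127.9 vs Keq = 0.1025 ⇒ Q>K, reverse
Step 1:
                    C           E           B
  init         0.1568       1.387       2.741
  Δ            0.3818      -1.145     -0.7635
  eq           0.5386      0.2417       1.977
  solve Keq expr → x = -0.3818; check Q = 0.1025
Then remove 0.3113 M of B.
Step 2:
                    C           E           B
  init         0.5386      0.2417       1.666
  Δ         -0.008644     0.02593     0.01729
  eq           0.5299      0.2676       1.683
  solve Keq expr → x = 0.008644; check Q = 0.1025

Direction: forward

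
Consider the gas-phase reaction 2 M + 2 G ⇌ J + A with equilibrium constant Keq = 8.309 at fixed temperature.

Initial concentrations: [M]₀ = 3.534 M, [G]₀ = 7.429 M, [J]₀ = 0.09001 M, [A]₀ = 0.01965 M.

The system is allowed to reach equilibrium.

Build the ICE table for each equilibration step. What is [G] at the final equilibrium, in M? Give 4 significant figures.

Q₀ = 2.5660e-06 vs Keq = 8.309 ⇒ Q<K, forward
Step 1:
                   M          G          J          A
  init         3.534      7.429    0.09001    0.01965
  Δ           -3.384     -3.384      1.692      1.692
  eq          0.1498      4.045      1.782      1.712
  solve Keq expr → x = 1.692; check Q = 8.309

[G]_eq = 4.045 M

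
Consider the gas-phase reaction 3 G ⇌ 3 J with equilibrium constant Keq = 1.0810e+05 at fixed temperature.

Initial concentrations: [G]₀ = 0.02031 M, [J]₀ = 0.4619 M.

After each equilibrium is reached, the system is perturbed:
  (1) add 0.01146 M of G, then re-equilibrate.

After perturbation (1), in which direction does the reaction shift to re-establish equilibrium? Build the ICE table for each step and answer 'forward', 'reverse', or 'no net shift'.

Direction: forward

Q₀ = 1.1763e+04 vs Keq = 1.0810e+05 ⇒ Q<K, forward
Step 1:
                    G           J
  init        0.02031      0.4619
  Δ           -0.0104      0.0104
  eq         0.009915      0.4723
  solve Keq expr → x = 0.003465; check Q = 1.0810e+05
Then add 0.01146 M of G.
Step 2:
                    G           J
  init        0.02137      0.4723
  Δ          -0.01122     0.01122
  eq          0.01015      0.4835
  solve Keq expr → x = 0.003741; check Q = 1.0810e+05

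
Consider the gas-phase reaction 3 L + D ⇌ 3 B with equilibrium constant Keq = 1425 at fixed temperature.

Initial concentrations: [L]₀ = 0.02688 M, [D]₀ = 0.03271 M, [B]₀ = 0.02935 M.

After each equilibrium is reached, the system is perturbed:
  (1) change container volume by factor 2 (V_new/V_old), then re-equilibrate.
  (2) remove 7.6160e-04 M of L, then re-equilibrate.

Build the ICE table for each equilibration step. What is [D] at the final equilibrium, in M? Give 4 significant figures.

[D]_eq = 0.01456 M

Q₀ = 39.8 vs Keq = 1425 ⇒ Q<K, forward
Step 1:
                    L           D           B
  Initial     0.02688     0.03271     0.02935
  Change     -0.01415   -0.004716     0.01415
  Equil       0.01273     0.02799      0.0435
  solve Keq expr → x = 0.004716; check Q = 1425
Then change container volume by factor 2 (V_new/V_old).
Step 2:
                    L           D           B
  Initial    0.006365       0.014     0.02175
  Change     0.001159  3.8623e-04   -0.001159
  Equil      0.007524     0.01438     0.02059
  solve Keq expr → x = -3.8623e-04; check Q = 1425
Then remove 7.6160e-04 M of L.
Step 3:
                    L           D           B
  Initial    0.006762     0.01438     0.02059
  Change   5.3575e-04  1.7858e-04 -5.3575e-04
  Equil      0.007298     0.01456     0.02006
  solve Keq expr → x = -1.7858e-04; check Q = 1425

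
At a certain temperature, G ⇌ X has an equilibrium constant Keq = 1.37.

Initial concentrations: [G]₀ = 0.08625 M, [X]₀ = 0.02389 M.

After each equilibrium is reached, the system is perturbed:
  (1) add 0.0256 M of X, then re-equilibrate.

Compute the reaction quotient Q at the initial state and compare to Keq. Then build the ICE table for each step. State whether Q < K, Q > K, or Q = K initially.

Q₀ = 0.277 vs Keq = 1.37 ⇒ Q<K, forward
Step 1:
                    G           X
  Initial     0.08625     0.02389
  Change     -0.03978     0.03978
  Equil       0.04647     0.06367
  solve Keq expr → x = 0.03978; check Q = 1.37
Then add 0.0256 M of X.
Step 2:
                    G           X
  Initial     0.04647     0.08927
  Change       0.0108     -0.0108
  Equil       0.05727     0.07847
  solve Keq expr → x = -0.0108; check Q = 1.37

Q₀ = 0.277; Q < K (proceeds forward)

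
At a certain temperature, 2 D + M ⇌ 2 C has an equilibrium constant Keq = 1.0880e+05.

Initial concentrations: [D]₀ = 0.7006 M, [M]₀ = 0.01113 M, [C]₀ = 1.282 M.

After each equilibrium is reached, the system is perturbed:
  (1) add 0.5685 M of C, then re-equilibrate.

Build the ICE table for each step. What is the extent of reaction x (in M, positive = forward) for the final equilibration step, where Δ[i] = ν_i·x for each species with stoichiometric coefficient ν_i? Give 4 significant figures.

x = -3.6048e-05 M

Q₀ = 300.8 vs Keq = 1.0880e+05 ⇒ Q<K, forward
Step 1:
                    D           M           C
  Initial      0.7006     0.01113       1.282
  Change     -0.02219     -0.0111     0.02219
  Equil        0.6784  3.3968e-05       1.304
  solve Keq expr → x = 0.0111; check Q = 1.0880e+05
Then add 0.5685 M of C.
Step 2:
                    D           M           C
  Initial      0.6784  3.3968e-05       1.873
  Change   7.2095e-05  3.6048e-05 -7.2095e-05
  Equil        0.6785  7.0016e-05       1.873
  solve Keq expr → x = -3.6048e-05; check Q = 1.0880e+05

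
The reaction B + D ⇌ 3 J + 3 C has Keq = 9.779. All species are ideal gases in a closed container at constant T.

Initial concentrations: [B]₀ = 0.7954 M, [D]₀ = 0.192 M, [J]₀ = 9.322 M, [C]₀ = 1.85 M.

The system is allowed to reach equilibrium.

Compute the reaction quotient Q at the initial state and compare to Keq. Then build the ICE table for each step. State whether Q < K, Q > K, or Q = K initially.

Q₀ = 3.3586e+04 vs Keq = 9.779 ⇒ Q>K, reverse
Step 1:
                    B           D           J           C
  I            0.7954       0.192       9.322        1.85
  C            0.5262      0.5262      -1.579      -1.579
  E             1.322      0.7182       7.743      0.2714
  solve Keq expr → x = -0.5262; check Q = 9.779

Q₀ = 3.3586e+04; Q > K (proceeds reverse)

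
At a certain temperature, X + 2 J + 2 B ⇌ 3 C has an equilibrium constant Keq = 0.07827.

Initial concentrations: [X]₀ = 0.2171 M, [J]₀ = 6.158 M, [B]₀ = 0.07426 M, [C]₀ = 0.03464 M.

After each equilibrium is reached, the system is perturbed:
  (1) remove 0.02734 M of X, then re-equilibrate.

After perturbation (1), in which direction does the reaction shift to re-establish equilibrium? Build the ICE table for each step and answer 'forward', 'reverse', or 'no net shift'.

Q₀ = 9.1556e-04 vs Keq = 0.07827 ⇒ Q<K, forward
Step 1:
                   X          J          B          C
  init        0.2171      6.158    0.07426    0.03464
  Δ         -0.01896   -0.03793   -0.03793    0.05689
  eq          0.1981       6.12    0.03633    0.09153
  solve Keq expr → x = 0.01896; check Q = 0.07827
Then remove 0.02734 M of X.
Step 2:
                   X          J          B          C
  init        0.1708       6.12    0.03633    0.09153
  Δ       6.9384e-04   0.001388   0.001388  -0.002082
  eq          0.1715      6.121    0.03772    0.08945
  solve Keq expr → x = -6.9384e-04; check Q = 0.07827

Direction: reverse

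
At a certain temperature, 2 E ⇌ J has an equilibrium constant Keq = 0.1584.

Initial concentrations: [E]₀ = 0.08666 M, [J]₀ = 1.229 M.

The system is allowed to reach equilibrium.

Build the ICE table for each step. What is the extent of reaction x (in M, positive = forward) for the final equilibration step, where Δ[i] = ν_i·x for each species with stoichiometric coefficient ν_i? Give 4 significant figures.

x = -0.7895 M

Q₀ = 163.6 vs Keq = 0.1584 ⇒ Q>K, reverse
Step 1:
                    E           J
  Initial     0.08666       1.229
  Change        1.579     -0.7895
  Equil         1.666      0.4395
  solve Keq expr → x = -0.7895; check Q = 0.1584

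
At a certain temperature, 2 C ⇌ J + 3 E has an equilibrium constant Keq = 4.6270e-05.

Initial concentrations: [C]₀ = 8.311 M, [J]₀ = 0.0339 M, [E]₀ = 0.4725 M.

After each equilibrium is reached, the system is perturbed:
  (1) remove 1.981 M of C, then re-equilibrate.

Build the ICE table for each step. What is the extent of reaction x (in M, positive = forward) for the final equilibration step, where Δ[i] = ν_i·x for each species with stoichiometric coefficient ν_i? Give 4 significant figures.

x = -0.00938 M

Q₀ = 5.1772e-05 vs Keq = 4.6270e-05 ⇒ Q>K, reverse
Step 1:
                    C           J           E
  init          8.311      0.0339      0.4725
  Δ          0.004478   -0.002239   -0.006717
  eq            8.315     0.03166      0.4658
  solve Keq expr → x = -0.002239; check Q = 4.6270e-05
Then remove 1.981 M of C.
Step 2:
                    C           J           E
  init          6.334     0.03166      0.4658
  Δ           0.01876    -0.00938    -0.02814
  eq            6.353     0.02228      0.4376
  solve Keq expr → x = -0.00938; check Q = 4.6270e-05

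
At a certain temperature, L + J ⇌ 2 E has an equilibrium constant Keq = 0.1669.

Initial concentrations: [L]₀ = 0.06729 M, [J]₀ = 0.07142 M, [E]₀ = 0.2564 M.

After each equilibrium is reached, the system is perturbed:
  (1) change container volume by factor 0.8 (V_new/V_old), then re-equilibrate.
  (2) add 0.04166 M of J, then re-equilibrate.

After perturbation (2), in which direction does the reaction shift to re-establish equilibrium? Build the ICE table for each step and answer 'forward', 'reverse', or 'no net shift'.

Direction: forward

Q₀ = 13.68 vs Keq = 0.1669 ⇒ Q>K, reverse
Step 1:
                    L           J           E
  Initial     0.06729     0.07142      0.2564
  Change      0.09469     0.09469     -0.1894
  Equil         0.162      0.1661     0.06701
  solve Keq expr → x = -0.09469; check Q = 0.1669
Then change container volume by factor 0.8 (V_new/V_old).
Step 2:
                    L           J           E
  Initial      0.2025      0.2076     0.08377
  Change            0           0           0
  Equil        0.2025      0.2076     0.08377
  solve Keq expr → x = 0; check Q = 0.1669
Then add 0.04166 M of J.
Step 3:
                    L           J           E
  Initial      0.2025      0.2493     0.08377
  Change    -0.003326   -0.003326    0.006653
  Equil        0.1992       0.246     0.09042
  solve Keq expr → x = 0.003326; check Q = 0.1669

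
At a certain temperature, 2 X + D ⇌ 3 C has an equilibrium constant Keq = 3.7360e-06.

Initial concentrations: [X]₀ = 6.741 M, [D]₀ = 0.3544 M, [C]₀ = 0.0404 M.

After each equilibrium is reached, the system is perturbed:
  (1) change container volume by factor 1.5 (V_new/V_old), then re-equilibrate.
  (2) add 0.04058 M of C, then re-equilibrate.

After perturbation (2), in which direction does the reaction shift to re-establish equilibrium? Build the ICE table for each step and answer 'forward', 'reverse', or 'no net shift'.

Direction: reverse

Q₀ = 4.0945e-06 vs Keq = 3.7360e-06 ⇒ Q>K, reverse
Step 1:
                    X           D           C
  init          6.741      0.3544      0.0404
  Δ        7.9834e-04  3.9917e-04   -0.001198
  eq            6.742      0.3548      0.0392
  solve Keq expr → x = -3.9917e-04; check Q = 3.7360e-06
Then change container volume by factor 1.5 (V_new/V_old).
Step 2:
                    X           D           C
  init          4.495      0.2365     0.02613
  Δ                 0           0           0
  eq            4.495      0.2365     0.02613
  solve Keq expr → x = 0; check Q = 3.7360e-06
Then add 0.04058 M of C.
Step 3:
                    X           D           C
  init          4.495      0.2365     0.06671
  Δ           0.02666     0.01333    -0.03999
  eq            4.521      0.2499     0.02672
  solve Keq expr → x = -0.01333; check Q = 3.7360e-06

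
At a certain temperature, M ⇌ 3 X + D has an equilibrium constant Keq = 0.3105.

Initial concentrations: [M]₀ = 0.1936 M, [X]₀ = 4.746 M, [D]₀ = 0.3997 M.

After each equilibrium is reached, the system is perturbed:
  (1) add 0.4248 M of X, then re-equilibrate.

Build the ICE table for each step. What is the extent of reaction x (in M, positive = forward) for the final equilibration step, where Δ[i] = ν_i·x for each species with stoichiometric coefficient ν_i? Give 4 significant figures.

Q₀ = 220.7 vs Keq = 0.3105 ⇒ Q>K, reverse
Step 1:
                  M         X         D
  init       0.1936     4.746    0.3997
  Δ          0.3956    -1.187   -0.3956
  eq         0.5892     3.559  0.004058
  solve Keq expr → x = -0.3956; check Q = 0.3105
Then add 0.4248 M of X.
Step 2:
                  M         X         D
  init       0.5892     3.984  0.004058
  Δ        0.001151 -0.003454 -0.001151
  eq         0.5904      3.98  0.002907
  solve Keq expr → x = -0.001151; check Q = 0.3105

x = -0.001151 M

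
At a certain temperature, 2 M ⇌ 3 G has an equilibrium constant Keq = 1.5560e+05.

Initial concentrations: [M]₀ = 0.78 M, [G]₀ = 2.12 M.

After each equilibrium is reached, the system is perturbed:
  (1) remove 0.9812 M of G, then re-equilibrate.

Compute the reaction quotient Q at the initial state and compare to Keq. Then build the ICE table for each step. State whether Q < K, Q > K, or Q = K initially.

Q₀ = 15.66; Q < K (proceeds forward)

Q₀ = 15.66 vs Keq = 1.5560e+05 ⇒ Q<K, forward
Step 1:
                  M         G
  Initial      0.78      2.12
  Change     -0.765     1.148
  Equil     0.01497     3.268
  solve Keq expr → x = 0.3825; check Q = 1.5560e+05
Then remove 0.9812 M of G.
Step 2:
                  M         G
  Initial   0.01497     2.286
  Change  -0.006156  0.009235
  Equil    0.008817     2.296
  solve Keq expr → x = 0.003078; check Q = 1.5560e+05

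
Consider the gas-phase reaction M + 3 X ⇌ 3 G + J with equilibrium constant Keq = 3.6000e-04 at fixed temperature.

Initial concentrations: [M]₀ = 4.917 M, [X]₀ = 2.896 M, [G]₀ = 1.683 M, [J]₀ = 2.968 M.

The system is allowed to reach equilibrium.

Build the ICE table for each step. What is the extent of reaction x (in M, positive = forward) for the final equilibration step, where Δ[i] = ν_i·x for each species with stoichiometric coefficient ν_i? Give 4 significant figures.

x = -0.4334 M

Q₀ = 0.1185 vs Keq = 3.6000e-04 ⇒ Q>K, reverse
Step 1:
                   M          X          G          J
  I            4.917      2.896      1.683      2.968
  C           0.4334        1.3       -1.3    -0.4334
  E             5.35      4.196     0.3829      2.535
  solve Keq expr → x = -0.4334; check Q = 3.6000e-04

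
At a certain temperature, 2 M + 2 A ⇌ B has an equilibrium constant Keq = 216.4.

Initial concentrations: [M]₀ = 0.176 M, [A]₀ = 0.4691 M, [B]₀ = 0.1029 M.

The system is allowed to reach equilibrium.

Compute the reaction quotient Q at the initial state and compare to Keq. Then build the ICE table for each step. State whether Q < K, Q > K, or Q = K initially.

Q₀ = 15.1 vs Keq = 216.4 ⇒ Q<K, forward
Step 1:
                   M          A          B
  I            0.176     0.4691     0.1029
  C           -0.103     -0.103    0.05151
  E          0.07297     0.3661     0.1544
  solve Keq expr → x = 0.05151; check Q = 216.4

Q₀ = 15.1; Q < K (proceeds forward)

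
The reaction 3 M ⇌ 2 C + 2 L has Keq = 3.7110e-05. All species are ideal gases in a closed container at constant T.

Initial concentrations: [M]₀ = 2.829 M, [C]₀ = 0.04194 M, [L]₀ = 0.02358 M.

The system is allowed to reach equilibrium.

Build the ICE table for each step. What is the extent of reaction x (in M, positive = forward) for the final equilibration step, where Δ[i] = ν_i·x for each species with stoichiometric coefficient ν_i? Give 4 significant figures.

x = 0.06447 M

Q₀ = 4.3196e-08 vs Keq = 3.7110e-05 ⇒ Q<K, forward
Step 1:
                   M          C          L
  init         2.829    0.04194    0.02358
  Δ          -0.1934     0.1289     0.1289
  eq           2.636     0.1709     0.1525
  solve Keq expr → x = 0.06447; check Q = 3.7110e-05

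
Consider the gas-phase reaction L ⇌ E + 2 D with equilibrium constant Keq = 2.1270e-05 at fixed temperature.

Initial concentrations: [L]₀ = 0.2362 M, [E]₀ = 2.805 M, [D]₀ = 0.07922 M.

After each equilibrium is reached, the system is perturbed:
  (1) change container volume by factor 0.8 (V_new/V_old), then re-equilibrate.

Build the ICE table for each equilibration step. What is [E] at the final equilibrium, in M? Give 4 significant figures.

[E]_eq = 3.457 M

Q₀ = 0.07453 vs Keq = 2.1270e-05 ⇒ Q>K, reverse
Step 1:
                   L          E          D
  I           0.2362      2.805    0.07922
  C          0.03888   -0.03888   -0.07777
  E           0.2751      2.766   0.001454
  solve Keq expr → x = -0.03888; check Q = 2.1270e-05
Then change container volume by factor 0.8 (V_new/V_old).
Step 2:
                   L          E          D
  I           0.3439      3.458   0.001818
  C       1.8159e-04 -1.8159e-04 -3.6317e-04
  E            0.344      3.457   0.001455
  solve Keq expr → x = -1.8159e-04; check Q = 2.1270e-05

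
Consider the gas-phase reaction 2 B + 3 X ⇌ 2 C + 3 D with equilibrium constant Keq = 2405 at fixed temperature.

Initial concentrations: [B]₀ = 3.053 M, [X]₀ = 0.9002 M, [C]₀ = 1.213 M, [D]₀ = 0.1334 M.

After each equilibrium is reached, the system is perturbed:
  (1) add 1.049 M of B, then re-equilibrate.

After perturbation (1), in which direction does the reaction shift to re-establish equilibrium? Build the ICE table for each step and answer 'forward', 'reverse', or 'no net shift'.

Q₀ = 5.1371e-04 vs Keq = 2405 ⇒ Q<K, forward
Step 1:
                    B           X           C           D
  init          3.053      0.9002       1.213      0.1334
  Δ           -0.5614     -0.8421      0.5614      0.8421
  eq            2.492     0.05807       1.774      0.9755
  solve Keq expr → x = 0.2807; check Q = 2405
Then add 1.049 M of B.
Step 2:
                    B           X           C           D
  init          3.541     0.05807       1.774      0.9755
  Δ         -0.007594    -0.01139    0.007594     0.01139
  eq            3.533     0.04668       1.782      0.9869
  solve Keq expr → x = 0.003797; check Q = 2405

Direction: forward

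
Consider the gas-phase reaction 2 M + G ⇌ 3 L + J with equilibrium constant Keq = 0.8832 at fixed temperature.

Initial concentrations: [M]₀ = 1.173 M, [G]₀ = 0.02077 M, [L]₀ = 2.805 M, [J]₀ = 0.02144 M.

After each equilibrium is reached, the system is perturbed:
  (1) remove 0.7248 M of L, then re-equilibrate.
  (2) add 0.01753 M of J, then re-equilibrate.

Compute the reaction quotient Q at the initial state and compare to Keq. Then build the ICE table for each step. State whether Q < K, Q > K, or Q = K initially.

Q₀ = 16.56; Q > K (proceeds reverse)

Q₀ = 16.56 vs Keq = 0.8832 ⇒ Q>K, reverse
Step 1:
                  M         G         L         J
  I           1.173   0.02077     2.805   0.02144
  C         0.03792   0.01896  -0.05688  -0.01896
  E           1.211   0.03973     2.748  0.002479
  solve Keq expr → x = -0.01896; check Q = 0.8832
Then remove 0.7248 M of L.
Step 2:
                  M         G         L         J
  I           1.211   0.03973     2.023  0.002479
  C        -0.00622  -0.00311   0.00933   0.00311
  E           1.205   0.03662     2.033  0.005589
  solve Keq expr → x = 0.00311; check Q = 0.8832
Then add 0.01753 M of J.
Step 3:
                  M         G         L         J
  I           1.205   0.03662     2.033   0.02312
  C         0.02882   0.01441  -0.04323  -0.01441
  E           1.234   0.05103     1.989   0.00871
  solve Keq expr → x = -0.01441; check Q = 0.8832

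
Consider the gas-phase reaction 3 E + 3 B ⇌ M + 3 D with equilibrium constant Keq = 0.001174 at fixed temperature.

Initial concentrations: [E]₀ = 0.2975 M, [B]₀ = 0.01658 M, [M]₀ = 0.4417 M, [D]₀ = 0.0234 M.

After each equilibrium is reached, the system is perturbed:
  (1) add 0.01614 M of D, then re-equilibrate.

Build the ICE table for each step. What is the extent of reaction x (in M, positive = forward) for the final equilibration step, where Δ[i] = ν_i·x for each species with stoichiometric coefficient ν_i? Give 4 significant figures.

Q₀ = 47.16 vs Keq = 0.001174 ⇒ Q>K, reverse
Step 1:
                    E           B           M           D
  Initial      0.2975     0.01658      0.4417      0.0234
  Change       0.0217      0.0217   -0.007233     -0.0217
  Equil        0.3192     0.03828      0.4345    0.001702
  solve Keq expr → x = -0.007233; check Q = 0.001174
Then add 0.01614 M of D.
Step 2:
                    E           B           M           D
  Initial      0.3192     0.03828      0.4345     0.01784
  Change      0.01533     0.01533   -0.005111    -0.01533
  Equil        0.3345     0.05361      0.4294    0.002508
  solve Keq expr → x = -0.005111; check Q = 0.001174

x = -0.005111 M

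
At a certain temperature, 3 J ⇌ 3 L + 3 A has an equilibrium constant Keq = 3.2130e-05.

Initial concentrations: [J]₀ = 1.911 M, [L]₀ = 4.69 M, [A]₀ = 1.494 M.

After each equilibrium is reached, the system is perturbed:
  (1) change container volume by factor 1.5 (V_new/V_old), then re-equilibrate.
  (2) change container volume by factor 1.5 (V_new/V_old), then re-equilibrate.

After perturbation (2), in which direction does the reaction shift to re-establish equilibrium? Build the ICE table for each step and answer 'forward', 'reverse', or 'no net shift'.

Q₀ = 49.29 vs Keq = 3.2130e-05 ⇒ Q>K, reverse
Step 1:
                  J         L         A
  Initial     1.911      4.69     1.494
  Change      1.461    -1.461    -1.461
  Equil       3.372     3.229   0.03319
  solve Keq expr → x = -0.4869; check Q = 3.2130e-05
Then change container volume by factor 1.5 (V_new/V_old).
Step 2:
                  J         L         A
  Initial     2.248     2.153   0.02213
  Change   -0.01074   0.01074   0.01074
  Equil       2.237     2.164   0.03287
  solve Keq expr → x = 0.003581; check Q = 3.2130e-05
Then change container volume by factor 1.5 (V_new/V_old).
Step 3:
                  J         L         A
  Initial     1.491     1.442   0.02191
  Change   -0.01049   0.01049   0.01049
  Equil       1.481     1.453   0.03241
  solve Keq expr → x = 0.003497; check Q = 3.2130e-05

Direction: forward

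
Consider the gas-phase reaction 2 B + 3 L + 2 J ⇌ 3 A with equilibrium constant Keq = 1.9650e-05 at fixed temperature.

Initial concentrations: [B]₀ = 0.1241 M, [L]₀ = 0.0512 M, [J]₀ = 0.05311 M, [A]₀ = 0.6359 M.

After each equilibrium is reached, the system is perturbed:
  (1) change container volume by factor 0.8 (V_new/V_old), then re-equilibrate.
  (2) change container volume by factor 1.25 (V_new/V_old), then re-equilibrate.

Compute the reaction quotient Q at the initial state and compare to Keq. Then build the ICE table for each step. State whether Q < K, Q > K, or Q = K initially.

Q₀ = 4.4102e+07; Q > K (proceeds reverse)

Q₀ = 4.4102e+07 vs Keq = 1.9650e-05 ⇒ Q>K, reverse
Step 1:
                   B          L          J          A
  Initial     0.1241     0.0512    0.05311     0.6359
  Change       0.419     0.6285      0.419    -0.6285
  Equil       0.5431     0.6797     0.4721   0.007403
  solve Keq expr → x = -0.2095; check Q = 1.9650e-05
Then change container volume by factor 0.8 (V_new/V_old).
Step 2:
                   B          L          J          A
  Initial     0.6789     0.8496     0.5901   0.009253
  Change   -0.002071  -0.003107  -0.002071   0.003107
  Equil       0.6768     0.8465     0.5881    0.01236
  solve Keq expr → x = 0.001036; check Q = 1.9650e-05
Then change container volume by factor 1.25 (V_new/V_old).
Step 3:
                   B          L          J          A
  Initial     0.5414     0.6772     0.4705   0.009888
  Change    0.001657   0.002485   0.001657  -0.002485
  Equil       0.5431     0.6797     0.4721   0.007403
  solve Keq expr → x = -8.2843e-04; check Q = 1.9650e-05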